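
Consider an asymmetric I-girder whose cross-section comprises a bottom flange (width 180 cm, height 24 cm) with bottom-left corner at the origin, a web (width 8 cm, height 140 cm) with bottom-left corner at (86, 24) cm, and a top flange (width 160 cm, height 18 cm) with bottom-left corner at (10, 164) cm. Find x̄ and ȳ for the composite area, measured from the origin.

bottom flange: A = 180 × 24 = 4320.00, centroid at (90.00, 12.00).
web: A = 8 × 140 = 1120.00, centroid at (90.00, 94.00).
top flange: A = 160 × 18 = 2880.00, centroid at (90.00, 173.00).
ΣA = 8320.00 cm²
ΣAx̄ = (4320.00)(90.00) + (1120.00)(90.00) + (2880.00)(90.00) = 748800.00 cm³
ΣAȳ = (4320.00)(12.00) + (1120.00)(94.00) + (2880.00)(173.00) = 655360.00 cm³
x̄ = 748800.00 / 8320.00 = 90.00 cm
ȳ = 655360.00 / 8320.00 = 78.77 cm

x̄ = 90.00 cm, ȳ = 78.77 cm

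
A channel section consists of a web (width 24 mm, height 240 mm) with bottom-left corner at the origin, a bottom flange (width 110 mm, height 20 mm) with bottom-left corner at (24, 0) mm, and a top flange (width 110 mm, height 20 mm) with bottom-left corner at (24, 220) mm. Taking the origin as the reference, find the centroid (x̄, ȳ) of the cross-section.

x̄ = 41.02 mm, ȳ = 120.00 mm

web: A = 24 × 240 = 5760.00, centroid at (12.00, 120.00).
bottom flange: A = 110 × 20 = 2200.00, centroid at (79.00, 10.00).
top flange: A = 110 × 20 = 2200.00, centroid at (79.00, 230.00).
ΣA = 10160.00 mm²
ΣAx̄ = (5760.00)(12.00) + (2200.00)(79.00) + (2200.00)(79.00) = 416720.00 mm³
ΣAȳ = (5760.00)(120.00) + (2200.00)(10.00) + (2200.00)(230.00) = 1219200.00 mm³
x̄ = 416720.00 / 10160.00 = 41.02 mm
ȳ = 1219200.00 / 10160.00 = 120.00 mm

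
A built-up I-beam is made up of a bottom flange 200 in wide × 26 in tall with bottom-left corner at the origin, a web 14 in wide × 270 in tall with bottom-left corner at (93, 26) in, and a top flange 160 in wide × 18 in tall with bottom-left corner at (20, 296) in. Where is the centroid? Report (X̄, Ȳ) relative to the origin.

bottom flange: A = 200 × 26 = 5200.00, centroid at (100.00, 13.00).
web: A = 14 × 270 = 3780.00, centroid at (100.00, 161.00).
top flange: A = 160 × 18 = 2880.00, centroid at (100.00, 305.00).
ΣA = 11860.00 in²
ΣAX̄ = (5200.00)(100.00) + (3780.00)(100.00) + (2880.00)(100.00) = 1186000.00 in³
ΣAȲ = (5200.00)(13.00) + (3780.00)(161.00) + (2880.00)(305.00) = 1554580.00 in³
X̄ = 1186000.00 / 11860.00 = 100.00 in
Ȳ = 1554580.00 / 11860.00 = 131.08 in

X̄ = 100.00 in, Ȳ = 131.08 in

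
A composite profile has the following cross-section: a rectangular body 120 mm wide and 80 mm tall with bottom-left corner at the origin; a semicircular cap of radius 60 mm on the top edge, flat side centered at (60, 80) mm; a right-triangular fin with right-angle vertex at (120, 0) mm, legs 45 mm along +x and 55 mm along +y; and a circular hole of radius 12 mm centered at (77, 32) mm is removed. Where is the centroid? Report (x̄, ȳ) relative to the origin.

rectangular body: A = 120 × 80 = 9600.00, centroid at (60.00, 40.00).
semicircular top: A = ½π·60² = 5654.87, centroid at (60.00, 105.46).
triangular fin: A = ½·45·55 = 1237.50, centroid at (135.00, 18.33).
hole: A = −π·12² = -452.39, centroid at (77.00, 32.00).
ΣA = 16039.98 mm², ΣAx̄ = 1047520.53 mm³, ΣAȳ = 988600.38 mm³.
x̄ = 1047520.53/16039.98 = 65.31 mm; ȳ = 988600.38/16039.98 = 61.63 mm.

x̄ = 65.31 mm, ȳ = 61.63 mm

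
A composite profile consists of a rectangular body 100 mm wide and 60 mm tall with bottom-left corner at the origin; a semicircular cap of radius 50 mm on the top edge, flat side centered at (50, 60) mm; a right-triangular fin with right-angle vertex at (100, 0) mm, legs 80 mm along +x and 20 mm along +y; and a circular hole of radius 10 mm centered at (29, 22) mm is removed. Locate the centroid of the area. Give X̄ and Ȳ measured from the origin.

X̄ = 56.52 mm, Ȳ = 47.77 mm

Part | A | x̄ᵢ | ȳᵢ | A·x̄ᵢ | A·ȳᵢ
rectangular body | 6000.00 | 50.00 | 30.00 | 300000.00 | 180000.00
semicircular top | 3926.99 | 50.00 | 81.22 | 196349.54 | 318952.78
triangular fin | 800.00 | 126.67 | 6.67 | 101333.33 | 5333.33
hole | -314.16 | 29.00 | 22.00 | -9110.62 | -6911.50
Σ | 10412.83 |  |  | 588572.26 | 497374.61
X̄ = 588572.26 / 10412.83 = 56.52 mm
Ȳ = 497374.61 / 10412.83 = 47.77 mm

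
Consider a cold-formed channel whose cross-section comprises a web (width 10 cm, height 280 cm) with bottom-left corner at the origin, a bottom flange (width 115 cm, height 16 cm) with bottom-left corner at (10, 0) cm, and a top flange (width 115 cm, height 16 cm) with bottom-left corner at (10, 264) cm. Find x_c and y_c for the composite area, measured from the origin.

x_c = 40.49 cm, y_c = 140.00 cm

Part | A | x̄ᵢ | ȳᵢ | A·x̄ᵢ | A·ȳᵢ
web | 2800.00 | 5.00 | 140.00 | 14000.00 | 392000.00
bottom flange | 1840.00 | 67.50 | 8.00 | 124200.00 | 14720.00
top flange | 1840.00 | 67.50 | 272.00 | 124200.00 | 500480.00
Σ | 6480.00 |  |  | 262400.00 | 907200.00
x_c = 262400.00 / 6480.00 = 40.49 cm
y_c = 907200.00 / 6480.00 = 140.00 cm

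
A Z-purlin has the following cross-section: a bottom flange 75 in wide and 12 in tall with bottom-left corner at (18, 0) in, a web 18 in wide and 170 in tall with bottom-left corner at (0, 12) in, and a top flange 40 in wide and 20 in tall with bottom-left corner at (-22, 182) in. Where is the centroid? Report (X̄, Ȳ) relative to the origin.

X̄ = 15.94 in, Ȳ = 95.76 in

bottom flange: A = 75 × 12 = 900.00, centroid at (55.50, 6.00).
web: A = 18 × 170 = 3060.00, centroid at (9.00, 97.00).
top flange: A = 40 × 20 = 800.00, centroid at (-2.00, 192.00).
ΣA = 4760.00 in², ΣAX̄ = 75890.00 in³, ΣAȲ = 455820.00 in³.
X̄ = 75890.00/4760.00 = 15.94 in; Ȳ = 455820.00/4760.00 = 95.76 in.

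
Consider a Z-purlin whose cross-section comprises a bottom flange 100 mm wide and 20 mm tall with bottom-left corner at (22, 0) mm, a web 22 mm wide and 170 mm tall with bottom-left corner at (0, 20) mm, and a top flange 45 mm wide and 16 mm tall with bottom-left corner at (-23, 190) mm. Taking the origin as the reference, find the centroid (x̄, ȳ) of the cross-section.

x̄ = 28.60 mm, ȳ = 85.95 mm

bottom flange: A = 100 × 20 = 2000.00, centroid at (72.00, 10.00).
web: A = 22 × 170 = 3740.00, centroid at (11.00, 105.00).
top flange: A = 45 × 16 = 720.00, centroid at (-0.50, 198.00).
ΣA = 6460.00 mm²
ΣAx̄ = (2000.00)(72.00) + (3740.00)(11.00) + (720.00)(-0.50) = 184780.00 mm³
ΣAȳ = (2000.00)(10.00) + (3740.00)(105.00) + (720.00)(198.00) = 555260.00 mm³
x̄ = 184780.00 / 6460.00 = 28.60 mm
ȳ = 555260.00 / 6460.00 = 85.95 mm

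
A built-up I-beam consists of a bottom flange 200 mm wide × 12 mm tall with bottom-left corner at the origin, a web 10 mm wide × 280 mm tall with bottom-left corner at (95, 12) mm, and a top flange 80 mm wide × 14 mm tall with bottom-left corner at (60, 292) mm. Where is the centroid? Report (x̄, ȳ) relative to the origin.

bottom flange: A = 200 × 12 = 2400.00, centroid at (100.00, 6.00).
web: A = 10 × 280 = 2800.00, centroid at (100.00, 152.00).
top flange: A = 80 × 14 = 1120.00, centroid at (100.00, 299.00).
ΣA = 6320.00 mm²
ΣAx̄ = (2400.00)(100.00) + (2800.00)(100.00) + (1120.00)(100.00) = 632000.00 mm³
ΣAȳ = (2400.00)(6.00) + (2800.00)(152.00) + (1120.00)(299.00) = 774880.00 mm³
x̄ = 632000.00 / 6320.00 = 100.00 mm
ȳ = 774880.00 / 6320.00 = 122.61 mm

x̄ = 100.00 mm, ȳ = 122.61 mm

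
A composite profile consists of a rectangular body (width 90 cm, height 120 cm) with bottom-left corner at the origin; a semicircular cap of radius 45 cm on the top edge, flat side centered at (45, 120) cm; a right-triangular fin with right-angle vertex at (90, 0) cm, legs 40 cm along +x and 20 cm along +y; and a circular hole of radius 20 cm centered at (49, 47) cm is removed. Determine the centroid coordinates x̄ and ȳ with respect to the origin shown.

x̄ = 46.39 cm, ȳ = 78.79 cm

rectangular body: A = 90 × 120 = 10800.00, centroid at (45.00, 60.00).
semicircular top: A = ½π·45² = 3180.86, centroid at (45.00, 139.10).
triangular fin: A = ½·40·20 = 400.00, centroid at (103.33, 6.67).
hole: A = −π·20² = -1256.64, centroid at (49.00, 47.00).
ΣA = 13124.23 cm², ΣAx̄ = 608896.93 cm³, ΣAȳ = 1034058.23 cm³.
x̄ = 608896.93/13124.23 = 46.39 cm; ȳ = 1034058.23/13124.23 = 78.79 cm.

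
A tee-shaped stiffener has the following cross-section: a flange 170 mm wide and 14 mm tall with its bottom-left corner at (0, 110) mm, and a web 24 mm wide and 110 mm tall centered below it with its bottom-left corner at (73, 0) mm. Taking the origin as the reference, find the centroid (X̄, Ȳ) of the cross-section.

X̄ = 85.00 mm, Ȳ = 84.39 mm

web: A = 24 × 110 = 2640.00, centroid at (85.00, 55.00).
flange: A = 170 × 14 = 2380.00, centroid at (85.00, 117.00).
ΣA = 5020.00 mm², ΣAX̄ = 426700.00 mm³, ΣAȲ = 423660.00 mm³.
X̄ = 426700.00/5020.00 = 85.00 mm; Ȳ = 423660.00/5020.00 = 84.39 mm.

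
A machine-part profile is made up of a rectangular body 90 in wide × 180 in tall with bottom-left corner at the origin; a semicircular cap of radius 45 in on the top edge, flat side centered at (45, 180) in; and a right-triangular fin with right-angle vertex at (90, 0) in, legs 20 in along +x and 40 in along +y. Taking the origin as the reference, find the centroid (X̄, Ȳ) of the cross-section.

Part | A | x̄ᵢ | ȳᵢ | A·x̄ᵢ | A·ȳᵢ
rectangular body | 16200.00 | 45.00 | 90.00 | 729000.00 | 1458000.00
semicircular top | 3180.86 | 45.00 | 199.10 | 143138.82 | 633305.26
triangular fin | 400.00 | 96.67 | 13.33 | 38666.67 | 5333.33
Σ | 19780.86 |  |  | 910805.48 | 2096638.59
X̄ = 910805.48 / 19780.86 = 46.04 in
Ȳ = 2096638.59 / 19780.86 = 105.99 in

X̄ = 46.04 in, Ȳ = 105.99 in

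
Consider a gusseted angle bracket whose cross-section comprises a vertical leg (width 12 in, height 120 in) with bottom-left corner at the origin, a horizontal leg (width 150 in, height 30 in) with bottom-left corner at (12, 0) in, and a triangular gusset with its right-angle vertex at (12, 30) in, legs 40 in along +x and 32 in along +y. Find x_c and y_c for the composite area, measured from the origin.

Part | A | x̄ᵢ | ȳᵢ | A·x̄ᵢ | A·ȳᵢ
vertical leg | 1440.00 | 6.00 | 60.00 | 8640.00 | 86400.00
horizontal leg | 4500.00 | 87.00 | 15.00 | 391500.00 | 67500.00
gusset | 640.00 | 25.33 | 40.67 | 16213.33 | 26026.67
Σ | 6580.00 |  |  | 416353.33 | 179926.67
x_c = 416353.33 / 6580.00 = 63.28 in
y_c = 179926.67 / 6580.00 = 27.34 in

x_c = 63.28 in, y_c = 27.34 in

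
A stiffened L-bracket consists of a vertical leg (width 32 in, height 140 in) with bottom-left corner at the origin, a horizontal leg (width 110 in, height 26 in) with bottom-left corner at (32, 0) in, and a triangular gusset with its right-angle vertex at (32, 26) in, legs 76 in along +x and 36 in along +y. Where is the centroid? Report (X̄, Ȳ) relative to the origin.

X̄ = 45.81 in, Ȳ = 46.25 in

vertical leg: A = 32 × 140 = 4480.00, centroid at (16.00, 70.00).
horizontal leg: A = 110 × 26 = 2860.00, centroid at (87.00, 13.00).
gusset: A = ½·76·36 = 1368.00, centroid at (57.33, 38.00).
ΣA = 8708.00 in²
ΣAX̄ = (4480.00)(16.00) + (2860.00)(87.00) + (1368.00)(57.33) = 398932.00 in³
ΣAȲ = (4480.00)(70.00) + (2860.00)(13.00) + (1368.00)(38.00) = 402764.00 in³
X̄ = 398932.00 / 8708.00 = 45.81 in
Ȳ = 402764.00 / 8708.00 = 46.25 in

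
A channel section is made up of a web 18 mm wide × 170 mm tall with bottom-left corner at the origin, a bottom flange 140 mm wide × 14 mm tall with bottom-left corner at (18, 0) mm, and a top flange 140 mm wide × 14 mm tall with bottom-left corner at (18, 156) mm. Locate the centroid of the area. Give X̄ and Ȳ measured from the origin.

web: A = 18 × 170 = 3060.00, centroid at (9.00, 85.00).
bottom flange: A = 140 × 14 = 1960.00, centroid at (88.00, 7.00).
top flange: A = 140 × 14 = 1960.00, centroid at (88.00, 163.00).
ΣA = 6980.00 mm²
ΣAX̄ = (3060.00)(9.00) + (1960.00)(88.00) + (1960.00)(88.00) = 372500.00 mm³
ΣAȲ = (3060.00)(85.00) + (1960.00)(7.00) + (1960.00)(163.00) = 593300.00 mm³
X̄ = 372500.00 / 6980.00 = 53.37 mm
Ȳ = 593300.00 / 6980.00 = 85.00 mm

X̄ = 53.37 mm, Ȳ = 85.00 mm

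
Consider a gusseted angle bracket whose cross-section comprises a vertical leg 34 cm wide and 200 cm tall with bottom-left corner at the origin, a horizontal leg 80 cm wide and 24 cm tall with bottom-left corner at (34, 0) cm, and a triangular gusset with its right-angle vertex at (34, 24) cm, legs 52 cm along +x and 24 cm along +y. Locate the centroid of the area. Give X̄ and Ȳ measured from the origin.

X̄ = 31.01 cm, Ȳ = 77.38 cm

vertical leg: A = 34 × 200 = 6800.00, centroid at (17.00, 100.00).
horizontal leg: A = 80 × 24 = 1920.00, centroid at (74.00, 12.00).
gusset: A = ½·52·24 = 624.00, centroid at (51.33, 32.00).
ΣA = 9344.00 cm², ΣAX̄ = 289712.00 cm³, ΣAȲ = 723008.00 cm³.
X̄ = 289712.00/9344.00 = 31.01 cm; Ȳ = 723008.00/9344.00 = 77.38 cm.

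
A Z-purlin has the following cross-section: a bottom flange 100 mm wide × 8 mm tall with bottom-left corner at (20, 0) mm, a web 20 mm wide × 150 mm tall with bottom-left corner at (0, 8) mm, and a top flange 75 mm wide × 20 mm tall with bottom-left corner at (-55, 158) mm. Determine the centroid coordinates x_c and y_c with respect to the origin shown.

Part | A | x̄ᵢ | ȳᵢ | A·x̄ᵢ | A·ȳᵢ
bottom flange | 800.00 | 70.00 | 4.00 | 56000.00 | 3200.00
web | 3000.00 | 10.00 | 83.00 | 30000.00 | 249000.00
top flange | 1500.00 | -17.50 | 168.00 | -26250.00 | 252000.00
Σ | 5300.00 |  |  | 59750.00 | 504200.00
x_c = 59750.00 / 5300.00 = 11.27 mm
y_c = 504200.00 / 5300.00 = 95.13 mm

x_c = 11.27 mm, y_c = 95.13 mm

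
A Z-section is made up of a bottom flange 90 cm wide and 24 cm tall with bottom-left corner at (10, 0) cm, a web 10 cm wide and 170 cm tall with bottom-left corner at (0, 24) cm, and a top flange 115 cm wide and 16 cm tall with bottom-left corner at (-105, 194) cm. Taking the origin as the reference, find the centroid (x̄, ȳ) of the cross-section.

x̄ = 7.00 cm, ȳ = 102.26 cm

bottom flange: A = 90 × 24 = 2160.00, centroid at (55.00, 12.00).
web: A = 10 × 170 = 1700.00, centroid at (5.00, 109.00).
top flange: A = 115 × 16 = 1840.00, centroid at (-47.50, 202.00).
ΣA = 5700.00 cm², ΣAx̄ = 39900.00 cm³, ΣAȳ = 582900.00 cm³.
x̄ = 39900.00/5700.00 = 7.00 cm; ȳ = 582900.00/5700.00 = 102.26 cm.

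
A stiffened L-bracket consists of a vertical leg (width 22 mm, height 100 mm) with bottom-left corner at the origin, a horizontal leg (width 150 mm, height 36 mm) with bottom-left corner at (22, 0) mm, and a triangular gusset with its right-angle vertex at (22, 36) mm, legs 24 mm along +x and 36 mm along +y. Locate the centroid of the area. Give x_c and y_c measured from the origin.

x_c = 69.84 mm, y_c = 28.38 mm

Part | A | x̄ᵢ | ȳᵢ | A·x̄ᵢ | A·ȳᵢ
vertical leg | 2200.00 | 11.00 | 50.00 | 24200.00 | 110000.00
horizontal leg | 5400.00 | 97.00 | 18.00 | 523800.00 | 97200.00
gusset | 432.00 | 30.00 | 48.00 | 12960.00 | 20736.00
Σ | 8032.00 |  |  | 560960.00 | 227936.00
x_c = 560960.00 / 8032.00 = 69.84 mm
y_c = 227936.00 / 8032.00 = 28.38 mm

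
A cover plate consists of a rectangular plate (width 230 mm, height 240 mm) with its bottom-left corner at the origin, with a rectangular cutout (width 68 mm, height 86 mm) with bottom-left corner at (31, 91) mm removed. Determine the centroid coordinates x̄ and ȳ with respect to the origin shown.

Part | A | x̄ᵢ | ȳᵢ | A·x̄ᵢ | A·ȳᵢ
plate | 55200.00 | 115.00 | 120.00 | 6348000.00 | 6624000.00
hole | -5848.00 | 65.00 | 134.00 | -380120.00 | -783632.00
Σ | 49352.00 |  |  | 5967880.00 | 5840368.00
x̄ = 5967880.00 / 49352.00 = 120.92 mm
ȳ = 5840368.00 / 49352.00 = 118.34 mm

x̄ = 120.92 mm, ȳ = 118.34 mm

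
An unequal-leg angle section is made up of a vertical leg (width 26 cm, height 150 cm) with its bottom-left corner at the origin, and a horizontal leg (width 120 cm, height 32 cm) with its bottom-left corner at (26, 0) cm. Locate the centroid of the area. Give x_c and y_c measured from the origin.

vertical leg: A = 26 × 150 = 3900.00, centroid at (13.00, 75.00).
horizontal leg: A = 120 × 32 = 3840.00, centroid at (86.00, 16.00).
ΣA = 7740.00 cm²
ΣAx_c = (3900.00)(13.00) + (3840.00)(86.00) = 380940.00 cm³
ΣAy_c = (3900.00)(75.00) + (3840.00)(16.00) = 353940.00 cm³
x_c = 380940.00 / 7740.00 = 49.22 cm
y_c = 353940.00 / 7740.00 = 45.73 cm

x_c = 49.22 cm, y_c = 45.73 cm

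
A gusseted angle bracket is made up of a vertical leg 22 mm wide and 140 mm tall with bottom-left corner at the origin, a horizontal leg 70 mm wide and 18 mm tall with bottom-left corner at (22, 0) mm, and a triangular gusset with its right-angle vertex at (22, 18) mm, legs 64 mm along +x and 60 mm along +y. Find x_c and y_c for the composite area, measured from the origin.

vertical leg: A = 22 × 140 = 3080.00, centroid at (11.00, 70.00).
horizontal leg: A = 70 × 18 = 1260.00, centroid at (57.00, 9.00).
gusset: A = ½·64·60 = 1920.00, centroid at (43.33, 38.00).
ΣA = 6260.00 mm², ΣAx_c = 188900.00 mm³, ΣAy_c = 299900.00 mm³.
x_c = 188900.00/6260.00 = 30.18 mm; y_c = 299900.00/6260.00 = 47.91 mm.

x_c = 30.18 mm, y_c = 47.91 mm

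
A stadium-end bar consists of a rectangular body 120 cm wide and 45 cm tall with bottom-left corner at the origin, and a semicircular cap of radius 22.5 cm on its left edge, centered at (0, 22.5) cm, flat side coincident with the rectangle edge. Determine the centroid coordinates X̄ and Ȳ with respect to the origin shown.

X̄ = 51.07 cm, Ȳ = 22.50 cm

rectangular body: A = 120 × 45 = 5400.00, centroid at (60.00, 22.50).
semicircular end: A = ½π·22.5² = 795.22, centroid at (-9.55, 22.50).
ΣA = 6195.22 cm²
ΣAX̄ = (5400.00)(60.00) + (795.22)(-9.55) = 316406.25 cm³
ΣAȲ = (5400.00)(22.50) + (795.22)(22.50) = 139392.35 cm³
X̄ = 316406.25 / 6195.22 = 51.07 cm
Ȳ = 139392.35 / 6195.22 = 22.50 cm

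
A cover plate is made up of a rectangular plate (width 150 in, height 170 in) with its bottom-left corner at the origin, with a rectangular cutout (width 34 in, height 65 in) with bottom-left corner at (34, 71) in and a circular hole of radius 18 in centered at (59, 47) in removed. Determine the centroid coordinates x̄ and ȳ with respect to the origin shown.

x̄ = 78.11 in, ȳ = 84.90 in

plate: A = 150 × 170 = 25500.00, centroid at (75.00, 85.00).
hole 1: A = −(34 × 65) = -2210.00, centroid at (51.00, 103.50).
hole 2: A = −π·18² = -1017.88, centroid at (59.00, 47.00).
ΣA = 22272.12 in²
ΣAx̄ = (25500.00)(75.00) + (-2210.00)(51.00) + (-1017.88)(59.00) = 1739735.31 in³
ΣAȳ = (25500.00)(85.00) + (-2210.00)(103.50) + (-1017.88)(47.00) = 1890924.83 in³
x̄ = 1739735.31 / 22272.12 = 78.11 in
ȳ = 1890924.83 / 22272.12 = 84.90 in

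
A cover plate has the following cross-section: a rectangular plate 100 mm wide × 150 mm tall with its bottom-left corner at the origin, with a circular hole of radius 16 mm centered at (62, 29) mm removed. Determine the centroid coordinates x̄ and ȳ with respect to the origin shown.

plate: A = 100 × 150 = 15000.00, centroid at (50.00, 75.00).
hole: A = −π·16² = -804.25, centroid at (62.00, 29.00).
ΣA = 14195.75 mm²
ΣAx̄ = (15000.00)(50.00) + (-804.25)(62.00) = 700136.64 mm³
ΣAȳ = (15000.00)(75.00) + (-804.25)(29.00) = 1101676.82 mm³
x̄ = 700136.64 / 14195.75 = 49.32 mm
ȳ = 1101676.82 / 14195.75 = 77.61 mm

x̄ = 49.32 mm, ȳ = 77.61 mm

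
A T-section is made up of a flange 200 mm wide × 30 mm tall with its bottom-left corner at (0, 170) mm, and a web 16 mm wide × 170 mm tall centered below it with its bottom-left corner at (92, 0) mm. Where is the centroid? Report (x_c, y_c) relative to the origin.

web: A = 16 × 170 = 2720.00, centroid at (100.00, 85.00).
flange: A = 200 × 30 = 6000.00, centroid at (100.00, 185.00).
ΣA = 8720.00 mm²
ΣAx_c = (2720.00)(100.00) + (6000.00)(100.00) = 872000.00 mm³
ΣAy_c = (2720.00)(85.00) + (6000.00)(185.00) = 1341200.00 mm³
x_c = 872000.00 / 8720.00 = 100.00 mm
y_c = 1341200.00 / 8720.00 = 153.81 mm

x_c = 100.00 mm, y_c = 153.81 mm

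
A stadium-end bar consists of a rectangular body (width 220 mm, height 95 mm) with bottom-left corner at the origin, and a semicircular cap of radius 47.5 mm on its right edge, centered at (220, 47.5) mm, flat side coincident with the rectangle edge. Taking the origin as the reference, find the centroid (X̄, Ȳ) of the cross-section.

Part | A | x̄ᵢ | ȳᵢ | A·x̄ᵢ | A·ȳᵢ
rectangular body | 20900.00 | 110.00 | 47.50 | 2299000.00 | 992750.00
semicircular end | 3544.11 | 240.16 | 47.50 | 851151.94 | 168345.19
Σ | 24444.11 |  |  | 3150151.94 | 1161095.19
X̄ = 3150151.94 / 24444.11 = 128.87 mm
Ȳ = 1161095.19 / 24444.11 = 47.50 mm

X̄ = 128.87 mm, Ȳ = 47.50 mm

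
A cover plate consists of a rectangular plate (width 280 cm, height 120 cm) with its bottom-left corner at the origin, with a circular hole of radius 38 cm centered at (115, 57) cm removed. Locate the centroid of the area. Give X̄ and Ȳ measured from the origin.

X̄ = 143.90 cm, Ȳ = 60.47 cm

plate: A = 280 × 120 = 33600.00, centroid at (140.00, 60.00).
hole: A = −π·38² = -4536.46, centroid at (115.00, 57.00).
ΣA = 29063.54 cm², ΣAX̄ = 4182307.12 cm³, ΣAȲ = 1757421.79 cm³.
X̄ = 4182307.12/29063.54 = 143.90 cm; Ȳ = 1757421.79/29063.54 = 60.47 cm.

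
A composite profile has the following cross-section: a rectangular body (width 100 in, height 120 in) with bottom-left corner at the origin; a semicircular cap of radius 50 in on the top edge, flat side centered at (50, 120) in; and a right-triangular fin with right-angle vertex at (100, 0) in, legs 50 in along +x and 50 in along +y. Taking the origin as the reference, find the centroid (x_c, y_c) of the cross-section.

rectangular body: A = 100 × 120 = 12000.00, centroid at (50.00, 60.00).
semicircular top: A = ½π·50² = 3926.99, centroid at (50.00, 141.22).
triangular fin: A = ½·50·50 = 1250.00, centroid at (116.67, 16.67).
ΣA = 17176.99 in²
ΣAx_c = (12000.00)(50.00) + (3926.99)(50.00) + (1250.00)(116.67) = 942182.87 in³
ΣAy_c = (12000.00)(60.00) + (3926.99)(141.22) + (1250.00)(16.67) = 1295405.56 in³
x_c = 942182.87 / 17176.99 = 54.85 in
y_c = 1295405.56 / 17176.99 = 75.42 in

x_c = 54.85 in, y_c = 75.42 in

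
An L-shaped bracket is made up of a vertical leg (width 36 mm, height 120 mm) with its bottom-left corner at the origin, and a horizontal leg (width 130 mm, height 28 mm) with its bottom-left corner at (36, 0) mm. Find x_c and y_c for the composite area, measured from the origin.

x_c = 55.95 mm, y_c = 38.96 mm

vertical leg: A = 36 × 120 = 4320.00, centroid at (18.00, 60.00).
horizontal leg: A = 130 × 28 = 3640.00, centroid at (101.00, 14.00).
ΣA = 7960.00 mm²
ΣAx_c = (4320.00)(18.00) + (3640.00)(101.00) = 445400.00 mm³
ΣAy_c = (4320.00)(60.00) + (3640.00)(14.00) = 310160.00 mm³
x_c = 445400.00 / 7960.00 = 55.95 mm
y_c = 310160.00 / 7960.00 = 38.96 mm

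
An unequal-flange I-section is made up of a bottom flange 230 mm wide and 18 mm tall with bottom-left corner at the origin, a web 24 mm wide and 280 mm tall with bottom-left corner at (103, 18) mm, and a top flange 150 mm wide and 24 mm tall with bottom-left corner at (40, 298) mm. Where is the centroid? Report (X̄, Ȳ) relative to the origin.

X̄ = 115.00 mm, Ȳ = 153.18 mm

bottom flange: A = 230 × 18 = 4140.00, centroid at (115.00, 9.00).
web: A = 24 × 280 = 6720.00, centroid at (115.00, 158.00).
top flange: A = 150 × 24 = 3600.00, centroid at (115.00, 310.00).
ΣA = 14460.00 mm²
ΣAX̄ = (4140.00)(115.00) + (6720.00)(115.00) + (3600.00)(115.00) = 1662900.00 mm³
ΣAȲ = (4140.00)(9.00) + (6720.00)(158.00) + (3600.00)(310.00) = 2215020.00 mm³
X̄ = 1662900.00 / 14460.00 = 115.00 mm
Ȳ = 2215020.00 / 14460.00 = 153.18 mm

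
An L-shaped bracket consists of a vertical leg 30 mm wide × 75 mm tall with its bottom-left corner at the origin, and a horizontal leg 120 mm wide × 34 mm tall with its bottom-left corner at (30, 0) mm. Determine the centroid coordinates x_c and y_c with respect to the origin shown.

x_c = 63.34 mm, y_c = 24.29 mm

Part | A | x̄ᵢ | ȳᵢ | A·x̄ᵢ | A·ȳᵢ
vertical leg | 2250.00 | 15.00 | 37.50 | 33750.00 | 84375.00
horizontal leg | 4080.00 | 90.00 | 17.00 | 367200.00 | 69360.00
Σ | 6330.00 |  |  | 400950.00 | 153735.00
x_c = 400950.00 / 6330.00 = 63.34 mm
y_c = 153735.00 / 6330.00 = 24.29 mm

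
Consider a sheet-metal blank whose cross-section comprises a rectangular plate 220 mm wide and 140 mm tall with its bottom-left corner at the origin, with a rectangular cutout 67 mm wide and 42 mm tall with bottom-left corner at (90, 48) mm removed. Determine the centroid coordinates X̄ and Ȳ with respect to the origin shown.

plate: A = 220 × 140 = 30800.00, centroid at (110.00, 70.00).
hole: A = −(67 × 42) = -2814.00, centroid at (123.50, 69.00).
ΣA = 27986.00 mm²
ΣAX̄ = (30800.00)(110.00) + (-2814.00)(123.50) = 3040471.00 mm³
ΣAȲ = (30800.00)(70.00) + (-2814.00)(69.00) = 1961834.00 mm³
X̄ = 3040471.00 / 27986.00 = 108.64 mm
Ȳ = 1961834.00 / 27986.00 = 70.10 mm

X̄ = 108.64 mm, Ȳ = 70.10 mm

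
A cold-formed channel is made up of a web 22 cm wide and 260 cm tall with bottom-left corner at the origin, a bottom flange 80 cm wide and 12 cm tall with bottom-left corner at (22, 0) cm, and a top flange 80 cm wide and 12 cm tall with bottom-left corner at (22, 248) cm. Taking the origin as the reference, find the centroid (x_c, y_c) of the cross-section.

x_c = 23.82 cm, y_c = 130.00 cm

Part | A | x̄ᵢ | ȳᵢ | A·x̄ᵢ | A·ȳᵢ
web | 5720.00 | 11.00 | 130.00 | 62920.00 | 743600.00
bottom flange | 960.00 | 62.00 | 6.00 | 59520.00 | 5760.00
top flange | 960.00 | 62.00 | 254.00 | 59520.00 | 243840.00
Σ | 7640.00 |  |  | 181960.00 | 993200.00
x_c = 181960.00 / 7640.00 = 23.82 cm
y_c = 993200.00 / 7640.00 = 130.00 cm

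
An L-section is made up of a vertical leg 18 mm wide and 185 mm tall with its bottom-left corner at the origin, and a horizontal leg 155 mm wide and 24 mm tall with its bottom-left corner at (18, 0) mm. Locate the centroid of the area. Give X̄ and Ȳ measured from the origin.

Part | A | x̄ᵢ | ȳᵢ | A·x̄ᵢ | A·ȳᵢ
vertical leg | 3330.00 | 9.00 | 92.50 | 29970.00 | 308025.00
horizontal leg | 3720.00 | 95.50 | 12.00 | 355260.00 | 44640.00
Σ | 7050.00 |  |  | 385230.00 | 352665.00
X̄ = 385230.00 / 7050.00 = 54.64 mm
Ȳ = 352665.00 / 7050.00 = 50.02 mm

X̄ = 54.64 mm, Ȳ = 50.02 mm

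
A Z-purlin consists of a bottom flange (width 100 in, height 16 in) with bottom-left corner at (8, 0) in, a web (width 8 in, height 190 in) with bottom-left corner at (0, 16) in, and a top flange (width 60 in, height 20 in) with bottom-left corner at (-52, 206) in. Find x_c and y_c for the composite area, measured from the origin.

x_c = 16.78 in, y_c = 102.02 in

Part | A | x̄ᵢ | ȳᵢ | A·x̄ᵢ | A·ȳᵢ
bottom flange | 1600.00 | 58.00 | 8.00 | 92800.00 | 12800.00
web | 1520.00 | 4.00 | 111.00 | 6080.00 | 168720.00
top flange | 1200.00 | -22.00 | 216.00 | -26400.00 | 259200.00
Σ | 4320.00 |  |  | 72480.00 | 440720.00
x_c = 72480.00 / 4320.00 = 16.78 in
y_c = 440720.00 / 4320.00 = 102.02 in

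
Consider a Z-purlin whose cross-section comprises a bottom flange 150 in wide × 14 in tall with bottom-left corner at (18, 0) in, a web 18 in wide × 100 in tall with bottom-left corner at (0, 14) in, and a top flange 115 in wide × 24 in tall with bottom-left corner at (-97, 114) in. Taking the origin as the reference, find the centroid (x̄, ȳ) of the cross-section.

x̄ = 15.39 in, ȳ = 71.72 in

bottom flange: A = 150 × 14 = 2100.00, centroid at (93.00, 7.00).
web: A = 18 × 100 = 1800.00, centroid at (9.00, 64.00).
top flange: A = 115 × 24 = 2760.00, centroid at (-39.50, 126.00).
ΣA = 6660.00 in², ΣAx̄ = 102480.00 in³, ΣAȳ = 477660.00 in³.
x̄ = 102480.00/6660.00 = 15.39 in; ȳ = 477660.00/6660.00 = 71.72 in.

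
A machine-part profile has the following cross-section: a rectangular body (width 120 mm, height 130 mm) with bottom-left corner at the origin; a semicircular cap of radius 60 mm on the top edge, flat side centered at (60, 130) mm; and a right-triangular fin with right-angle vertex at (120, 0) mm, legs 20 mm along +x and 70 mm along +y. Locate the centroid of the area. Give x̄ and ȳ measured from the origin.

Part | A | x̄ᵢ | ȳᵢ | A·x̄ᵢ | A·ȳᵢ
rectangular body | 15600.00 | 60.00 | 65.00 | 936000.00 | 1014000.00
semicircular top | 5654.87 | 60.00 | 155.46 | 339292.01 | 879132.68
triangular fin | 700.00 | 126.67 | 23.33 | 88666.67 | 16333.33
Σ | 21954.87 |  |  | 1363958.67 | 1909466.01
x̄ = 1363958.67 / 21954.87 = 62.13 mm
ȳ = 1909466.01 / 21954.87 = 86.97 mm

x̄ = 62.13 mm, ȳ = 86.97 mm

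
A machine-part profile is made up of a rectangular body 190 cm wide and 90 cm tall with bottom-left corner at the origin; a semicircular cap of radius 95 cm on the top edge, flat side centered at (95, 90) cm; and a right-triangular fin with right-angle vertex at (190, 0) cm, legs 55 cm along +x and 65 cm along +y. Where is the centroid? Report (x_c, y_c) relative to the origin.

rectangular body: A = 190 × 90 = 17100.00, centroid at (95.00, 45.00).
semicircular top: A = ½π·95² = 14176.44, centroid at (95.00, 130.32).
triangular fin: A = ½·55·65 = 1787.50, centroid at (208.33, 21.67).
ΣA = 33063.94 cm²
ΣAx_c = (17100.00)(95.00) + (14176.44)(95.00) + (1787.50)(208.33) = 3343657.33 cm³
ΣAy_c = (17100.00)(45.00) + (14176.44)(130.32) + (1787.50)(21.67) = 2655691.82 cm³
x_c = 3343657.33 / 33063.94 = 101.13 cm
y_c = 2655691.82 / 33063.94 = 80.32 cm

x_c = 101.13 cm, y_c = 80.32 cm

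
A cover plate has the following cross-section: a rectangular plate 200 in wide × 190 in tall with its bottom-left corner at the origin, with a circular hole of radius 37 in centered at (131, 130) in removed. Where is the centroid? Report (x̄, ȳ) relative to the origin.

plate: A = 200 × 190 = 38000.00, centroid at (100.00, 95.00).
hole: A = −π·37² = -4300.84, centroid at (131.00, 130.00).
ΣA = 33699.16 in²
ΣAx̄ = (38000.00)(100.00) + (-4300.84)(131.00) = 3236589.92 in³
ΣAȳ = (38000.00)(95.00) + (-4300.84)(130.00) = 3050890.76 in³
x̄ = 3236589.92 / 33699.16 = 96.04 in
ȳ = 3050890.76 / 33699.16 = 90.53 in

x̄ = 96.04 in, ȳ = 90.53 in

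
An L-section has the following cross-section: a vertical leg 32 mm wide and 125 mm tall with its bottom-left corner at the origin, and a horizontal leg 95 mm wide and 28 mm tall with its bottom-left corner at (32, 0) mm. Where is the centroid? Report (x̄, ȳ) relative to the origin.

vertical leg: A = 32 × 125 = 4000.00, centroid at (16.00, 62.50).
horizontal leg: A = 95 × 28 = 2660.00, centroid at (79.50, 14.00).
ΣA = 6660.00 mm², ΣAx̄ = 275470.00 mm³, ΣAȳ = 287240.00 mm³.
x̄ = 275470.00/6660.00 = 41.36 mm; ȳ = 287240.00/6660.00 = 43.13 mm.

x̄ = 41.36 mm, ȳ = 43.13 mm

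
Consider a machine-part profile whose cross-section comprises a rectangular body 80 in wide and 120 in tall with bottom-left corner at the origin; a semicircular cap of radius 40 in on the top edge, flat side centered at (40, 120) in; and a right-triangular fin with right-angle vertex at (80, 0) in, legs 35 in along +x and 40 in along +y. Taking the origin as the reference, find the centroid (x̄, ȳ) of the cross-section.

x̄ = 42.82 in, ȳ = 72.55 in

Part | A | x̄ᵢ | ȳᵢ | A·x̄ᵢ | A·ȳᵢ
rectangular body | 9600.00 | 40.00 | 60.00 | 384000.00 | 576000.00
semicircular top | 2513.27 | 40.00 | 136.98 | 100530.96 | 344259.56
triangular fin | 700.00 | 91.67 | 13.33 | 64166.67 | 9333.33
Σ | 12813.27 |  |  | 548697.63 | 929592.89
x̄ = 548697.63 / 12813.27 = 42.82 in
ȳ = 929592.89 / 12813.27 = 72.55 in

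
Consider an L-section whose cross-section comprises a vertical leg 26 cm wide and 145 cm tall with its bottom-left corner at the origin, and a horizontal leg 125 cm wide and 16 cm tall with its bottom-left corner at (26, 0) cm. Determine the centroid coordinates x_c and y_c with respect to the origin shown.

x_c = 39.17 cm, y_c = 50.14 cm

Part | A | x̄ᵢ | ȳᵢ | A·x̄ᵢ | A·ȳᵢ
vertical leg | 3770.00 | 13.00 | 72.50 | 49010.00 | 273325.00
horizontal leg | 2000.00 | 88.50 | 8.00 | 177000.00 | 16000.00
Σ | 5770.00 |  |  | 226010.00 | 289325.00
x_c = 226010.00 / 5770.00 = 39.17 cm
y_c = 289325.00 / 5770.00 = 50.14 cm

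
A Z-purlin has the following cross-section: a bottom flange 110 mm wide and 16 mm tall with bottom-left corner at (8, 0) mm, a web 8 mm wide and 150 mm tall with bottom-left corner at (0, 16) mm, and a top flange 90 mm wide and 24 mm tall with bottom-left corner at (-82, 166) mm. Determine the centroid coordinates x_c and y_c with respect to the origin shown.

x_c = 6.98 mm, y_c = 99.17 mm

bottom flange: A = 110 × 16 = 1760.00, centroid at (63.00, 8.00).
web: A = 8 × 150 = 1200.00, centroid at (4.00, 91.00).
top flange: A = 90 × 24 = 2160.00, centroid at (-37.00, 178.00).
ΣA = 5120.00 mm², ΣAx_c = 35760.00 mm³, ΣAy_c = 507760.00 mm³.
x_c = 35760.00/5120.00 = 6.98 mm; y_c = 507760.00/5120.00 = 99.17 mm.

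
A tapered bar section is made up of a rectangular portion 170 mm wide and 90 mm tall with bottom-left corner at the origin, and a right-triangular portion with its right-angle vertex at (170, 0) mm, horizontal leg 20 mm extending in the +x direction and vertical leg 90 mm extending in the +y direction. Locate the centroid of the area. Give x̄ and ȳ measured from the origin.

rectangular portion: A = 170 × 90 = 15300.00, centroid at (85.00, 45.00).
triangular portion: A = ½·20·90 = 900.00, centroid at (176.67, 30.00).
ΣA = 16200.00 mm²
ΣAx̄ = (15300.00)(85.00) + (900.00)(176.67) = 1459500.00 mm³
ΣAȳ = (15300.00)(45.00) + (900.00)(30.00) = 715500.00 mm³
x̄ = 1459500.00 / 16200.00 = 90.09 mm
ȳ = 715500.00 / 16200.00 = 44.17 mm

x̄ = 90.09 mm, ȳ = 44.17 mm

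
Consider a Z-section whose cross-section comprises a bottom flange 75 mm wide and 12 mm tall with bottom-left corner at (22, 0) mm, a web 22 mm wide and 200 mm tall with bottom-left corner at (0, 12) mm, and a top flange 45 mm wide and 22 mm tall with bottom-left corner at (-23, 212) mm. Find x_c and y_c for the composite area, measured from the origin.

Part | A | x̄ᵢ | ȳᵢ | A·x̄ᵢ | A·ȳᵢ
bottom flange | 900.00 | 59.50 | 6.00 | 53550.00 | 5400.00
web | 4400.00 | 11.00 | 112.00 | 48400.00 | 492800.00
top flange | 990.00 | -0.50 | 223.00 | -495.00 | 220770.00
Σ | 6290.00 |  |  | 101455.00 | 718970.00
x_c = 101455.00 / 6290.00 = 16.13 mm
y_c = 718970.00 / 6290.00 = 114.30 mm

x_c = 16.13 mm, y_c = 114.30 mm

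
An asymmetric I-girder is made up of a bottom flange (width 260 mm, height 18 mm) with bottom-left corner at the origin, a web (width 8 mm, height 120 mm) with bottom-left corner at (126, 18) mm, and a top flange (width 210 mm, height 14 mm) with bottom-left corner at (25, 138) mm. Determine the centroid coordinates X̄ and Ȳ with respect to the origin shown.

Part | A | x̄ᵢ | ȳᵢ | A·x̄ᵢ | A·ȳᵢ
bottom flange | 4680.00 | 130.00 | 9.00 | 608400.00 | 42120.00
web | 960.00 | 130.00 | 78.00 | 124800.00 | 74880.00
top flange | 2940.00 | 130.00 | 145.00 | 382200.00 | 426300.00
Σ | 8580.00 |  |  | 1115400.00 | 543300.00
X̄ = 1115400.00 / 8580.00 = 130.00 mm
Ȳ = 543300.00 / 8580.00 = 63.32 mm

X̄ = 130.00 mm, Ȳ = 63.32 mm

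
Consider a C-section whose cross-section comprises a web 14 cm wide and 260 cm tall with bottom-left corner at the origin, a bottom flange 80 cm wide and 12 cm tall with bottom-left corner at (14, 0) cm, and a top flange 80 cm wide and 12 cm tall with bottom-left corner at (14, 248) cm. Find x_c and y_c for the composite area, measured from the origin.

x_c = 23.23 cm, y_c = 130.00 cm

web: A = 14 × 260 = 3640.00, centroid at (7.00, 130.00).
bottom flange: A = 80 × 12 = 960.00, centroid at (54.00, 6.00).
top flange: A = 80 × 12 = 960.00, centroid at (54.00, 254.00).
ΣA = 5560.00 cm², ΣAx_c = 129160.00 cm³, ΣAy_c = 722800.00 cm³.
x_c = 129160.00/5560.00 = 23.23 cm; y_c = 722800.00/5560.00 = 130.00 cm.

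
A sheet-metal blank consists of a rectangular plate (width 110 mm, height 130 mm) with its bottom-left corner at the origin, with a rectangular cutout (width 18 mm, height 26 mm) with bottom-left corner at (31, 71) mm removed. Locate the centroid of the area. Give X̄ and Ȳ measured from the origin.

X̄ = 55.51 mm, Ȳ = 64.36 mm

plate: A = 110 × 130 = 14300.00, centroid at (55.00, 65.00).
hole: A = −(18 × 26) = -468.00, centroid at (40.00, 84.00).
ΣA = 13832.00 mm²
ΣAX̄ = (14300.00)(55.00) + (-468.00)(40.00) = 767780.00 mm³
ΣAȲ = (14300.00)(65.00) + (-468.00)(84.00) = 890188.00 mm³
X̄ = 767780.00 / 13832.00 = 55.51 mm
Ȳ = 890188.00 / 13832.00 = 64.36 mm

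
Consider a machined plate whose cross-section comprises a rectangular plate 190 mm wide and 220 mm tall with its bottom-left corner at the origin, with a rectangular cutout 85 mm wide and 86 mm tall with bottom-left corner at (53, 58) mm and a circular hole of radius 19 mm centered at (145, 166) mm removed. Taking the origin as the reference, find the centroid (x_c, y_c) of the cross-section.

x_c = 93.19 mm, y_c = 110.07 mm

Part | A | x̄ᵢ | ȳᵢ | A·x̄ᵢ | A·ȳᵢ
plate | 41800.00 | 95.00 | 110.00 | 3971000.00 | 4598000.00
hole 1 | -7310.00 | 95.50 | 101.00 | -698105.00 | -738310.00
hole 2 | -1134.11 | 145.00 | 166.00 | -164446.67 | -188263.08
Σ | 33355.89 |  |  | 3108448.33 | 3671426.92
x_c = 3108448.33 / 33355.89 = 93.19 mm
y_c = 3671426.92 / 33355.89 = 110.07 mm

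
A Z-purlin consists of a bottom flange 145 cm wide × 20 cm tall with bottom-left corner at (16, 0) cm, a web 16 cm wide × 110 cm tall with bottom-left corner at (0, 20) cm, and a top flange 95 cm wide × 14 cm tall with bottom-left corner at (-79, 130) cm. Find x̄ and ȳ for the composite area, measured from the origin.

Part | A | x̄ᵢ | ȳᵢ | A·x̄ᵢ | A·ȳᵢ
bottom flange | 2900.00 | 88.50 | 10.00 | 256650.00 | 29000.00
web | 1760.00 | 8.00 | 75.00 | 14080.00 | 132000.00
top flange | 1330.00 | -31.50 | 137.00 | -41895.00 | 182210.00
Σ | 5990.00 |  |  | 228835.00 | 343210.00
x̄ = 228835.00 / 5990.00 = 38.20 cm
ȳ = 343210.00 / 5990.00 = 57.30 cm

x̄ = 38.20 cm, ȳ = 57.30 cm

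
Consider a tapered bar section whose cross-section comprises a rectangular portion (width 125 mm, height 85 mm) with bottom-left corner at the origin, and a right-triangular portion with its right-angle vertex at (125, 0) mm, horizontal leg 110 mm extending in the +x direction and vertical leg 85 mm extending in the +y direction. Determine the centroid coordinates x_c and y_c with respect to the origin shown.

x_c = 92.80 mm, y_c = 38.17 mm

rectangular portion: A = 125 × 85 = 10625.00, centroid at (62.50, 42.50).
triangular portion: A = ½·110·85 = 4675.00, centroid at (161.67, 28.33).
ΣA = 15300.00 mm², ΣAx_c = 1419854.17 mm³, ΣAy_c = 584020.83 mm³.
x_c = 1419854.17/15300.00 = 92.80 mm; y_c = 584020.83/15300.00 = 38.17 mm.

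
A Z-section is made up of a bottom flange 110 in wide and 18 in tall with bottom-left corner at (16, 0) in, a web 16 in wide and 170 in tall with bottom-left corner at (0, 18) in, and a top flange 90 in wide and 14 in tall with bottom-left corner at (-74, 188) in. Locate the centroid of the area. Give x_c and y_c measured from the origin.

x_c = 21.11 in, y_c = 91.22 in

bottom flange: A = 110 × 18 = 1980.00, centroid at (71.00, 9.00).
web: A = 16 × 170 = 2720.00, centroid at (8.00, 103.00).
top flange: A = 90 × 14 = 1260.00, centroid at (-29.00, 195.00).
ΣA = 5960.00 in²
ΣAx_c = (1980.00)(71.00) + (2720.00)(8.00) + (1260.00)(-29.00) = 125800.00 in³
ΣAy_c = (1980.00)(9.00) + (2720.00)(103.00) + (1260.00)(195.00) = 543680.00 in³
x_c = 125800.00 / 5960.00 = 21.11 in
y_c = 543680.00 / 5960.00 = 91.22 in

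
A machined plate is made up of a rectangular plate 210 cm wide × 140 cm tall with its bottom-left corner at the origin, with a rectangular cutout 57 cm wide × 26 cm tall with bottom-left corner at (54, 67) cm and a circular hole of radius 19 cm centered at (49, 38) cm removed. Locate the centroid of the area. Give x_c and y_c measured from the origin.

plate: A = 210 × 140 = 29400.00, centroid at (105.00, 70.00).
hole 1: A = −(57 × 26) = -1482.00, centroid at (82.50, 80.00).
hole 2: A = −π·19² = -1134.11, centroid at (49.00, 38.00).
ΣA = 26783.89 cm², ΣAx_c = 2909163.37 cm³, ΣAy_c = 1896343.63 cm³.
x_c = 2909163.37/26783.89 = 108.62 cm; y_c = 1896343.63/26783.89 = 70.80 cm.

x_c = 108.62 cm, y_c = 70.80 cm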